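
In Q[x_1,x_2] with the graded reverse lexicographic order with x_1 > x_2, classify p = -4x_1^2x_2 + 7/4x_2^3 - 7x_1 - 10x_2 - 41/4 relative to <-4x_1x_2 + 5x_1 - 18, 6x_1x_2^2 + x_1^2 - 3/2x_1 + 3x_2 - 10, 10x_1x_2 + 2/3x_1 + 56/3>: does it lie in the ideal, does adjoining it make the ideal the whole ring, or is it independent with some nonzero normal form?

First compute the reduced Gröbner basis of I by Buchberger's algorithm.
f_1 = -4x_1x_2 + 5x_1 - 18, LT = x_1x_2.
f_2 = 6x_1x_2^2 + x_1^2 - 3/2x_1 + 3x_2 - 10, LT = x_1x_2^2.
f_3 = 10x_1x_2 + 2/3x_1 + 56/3, LT = x_1x_2.

S(f_1,f_2): lcm = x_1x_2^2. S = -1/6x_1^2 - 5/4x_1x_2 + 1/4x_1 + 4x_2 + 5/3.
  leading term x_1^2: no divisor's leading term divides it; move -1/6x_1^2 to the remainder.
  leading term x_1x_2: subtract (5/16)·f_1 from -5/4x_1x_2 + 1/4x_1 + 4x_2 + 5/3 → -21/16x_1 + 4x_2 + 175/24
  leading term x_1: no divisor's leading term divides it; move -21/16x_1 to the remainder.
  leading term x_2: no divisor's leading term divides it; move 4x_2 to the remainder.
  leading term 1: no divisor's leading term divides it; move 175/24 to the remainder.
  remainder -1/6x_1^2 - 21/16x_1 + 4x_2 + 175/24 ≠ 0; add h_4 = -1/6x_1^2 - 21/16x_1 + 4x_2 + 175/24 to the basis.

S(f_1,f_3): lcm = x_1x_2. S = -79/60x_1 + 79/30.
  leading term x_1: no divisor's leading term divides it; move -79/60x_1 to the remainder.
  leading term 1: no divisor's leading term divides it; move 79/30 to the remainder.
  remainder -79/60x_1 + 79/30 ≠ 0; add h_5 = -79/60x_1 + 79/30 to the basis.

S(f_2,f_3): lcm = x_1x_2^2. S = 1/6x_1^2 - 1/15x_1x_2 - 1/4x_1 - 41/30x_2 - 5/3.
  leading term x_1^2: subtract (-1)·h_4 from 1/6x_1^2 - 1/15x_1x_2 - 1/4x_1 - 41/30x_2 - 5/3 → -1/15x_1x_2 - 25/16x_1 + 79/30x_2 + 45/8
  leading term x_1x_2: subtract (1/60)·f_1 from -1/15x_1x_2 - 25/16x_1 + 79/30x_2 + 45/8 → -79/48x_1 + 79/30x_2 + 237/40
  leading term x_1: subtract (5/4)·h_5 from -79/48x_1 + 79/30x_2 + 237/40 → 79/30x_2 + 79/30
  leading term x_2: no divisor's leading term divides it; move 79/30x_2 to the remainder.
  leading term 1: no divisor's leading term divides it; move 79/30 to the remainder.
  remainder 79/30x_2 + 79/30 ≠ 0; add h_6 = 79/30x_2 + 79/30 to the basis.

The other S-polynomials (S(f_1,h_4), S(f_2,h_4), S(f_3,h_4), S(f_1,h_5), S(f_2,h_5), S(f_3,h_5), S(h_4,h_5), S(f_1,h_6), S(f_2,h_6), S(f_3,h_6), S(h_4,h_6), S(h_5,h_6)) all reduce to 0 modulo the current basis, so we have a Gröbner basis.
Inter-reduce: drop elements whose leading term is divisible by another's, tail-reduce, and make monic.
Reduced Gröbner basis: {x_1 - 2, x_2 + 1}.
Label its elements g_1 = x_1 - 2, g_2 = x_2 + 1.

Reduce p = -4x_1^2x_2 + 7/4x_2^3 - 7x_1 - 10x_2 - 41/4 modulo G:
  leading term x_1^2x_2: subtract (-4x_1x_2)·g_1 from -4x_1^2x_2 + 7/4x_2^3 - 7x_1 - 10x_2 - 41/4 → 7/4x_2^3 - 8x_1x_2 - 7x_1 - 10x_2 - 41/4
  leading term x_2^3: subtract (7/4x_2^2)·g_2 from 7/4x_2^3 - 8x_1x_2 - 7x_1 - 10x_2 - 41/4 → -8x_1x_2 - 7/4x_2^2 - 7x_1 - 10x_2 - 41/4
  leading term x_1x_2: subtract (-8x_2)·g_1 from -8x_1x_2 - 7/4x_2^2 - 7x_1 - 10x_2 - 41/4 → -7/4x_2^2 - 7x_1 - 26x_2 - 41/4
  leading term x_2^2: subtract (-7/4x_2)·g_2 from -7/4x_2^2 - 7x_1 - 26x_2 - 41/4 → -7x_1 - 97/4x_2 - 41/4
  leading term x_1: subtract (-7)·g_1 from -7x_1 - 97/4x_2 - 41/4 → -97/4x_2 - 97/4
  leading term x_2: subtract (-97/4)·g_2 from -97/4x_2 - 97/4 → 0
  normal form = 0.
Since the normal form is 0, p ∈ I.

-4x_1^2x_2 + 7/4x_2^3 - 7x_1 - 10x_2 - 41/4 lies in I (it reduces to 0).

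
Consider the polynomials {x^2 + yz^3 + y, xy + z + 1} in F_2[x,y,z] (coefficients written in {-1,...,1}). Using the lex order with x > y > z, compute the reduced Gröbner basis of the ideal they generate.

f_1 = x^2 + yz^3 + y, LT = x^2.
f_2 = xy + z + 1, LT = xy.

S(f_1,f_2): lcm = x^2y. S = xz + x + y^2z^3 + y^2.
  reduce S modulo (f_1, f_2):
  remainder xz + x + y^2z^3 + y^2 ≠ 0; add g_3 = xz + x + y^2z^3 + y^2 to the basis.

S(f_2,g_3): lcm = xyz. S = xy + y^3z^3 + y^3 + z^2 + z.
  reduce S modulo (f_1, f_2, g_3):
  remainder y^3z^3 + y^3 + z^2 + 1 ≠ 0; add g_4 = y^3z^3 + y^3 + z^2 + 1 to the basis.

The other S-polynomials (S(f_1,g_3), S(f_1,g_4), S(f_2,g_4), S(g_3,g_4)) all reduce to 0 modulo the current basis, so we have a Gröbner basis.

G = {x^2 + yz^3 + y, xy + z + 1, xz + x + y^2z^3 + y^2, y^3z^3 + y^3 + z^2 + 1}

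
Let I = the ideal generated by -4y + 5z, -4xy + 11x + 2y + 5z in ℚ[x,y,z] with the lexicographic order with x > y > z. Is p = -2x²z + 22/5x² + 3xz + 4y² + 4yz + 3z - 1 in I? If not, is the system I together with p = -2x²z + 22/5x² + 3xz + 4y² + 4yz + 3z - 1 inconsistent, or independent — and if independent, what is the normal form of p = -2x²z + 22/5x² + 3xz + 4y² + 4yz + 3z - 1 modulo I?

-2x²z + 22/5x² + 3xz + 4y² + 4yz + 3z - 1 is independent of I; its normal form modulo I is 45/4z² + 3z - 1.

First compute the reduced Gröbner basis of I by Buchberger's algorithm.
f_1 = -4y + 5z, LT = y.
f_2 = -4xy + 11x + 2y + 5z, LT = xy.

S(f_1,f_2): lcm = xy. S = -5/4xz + 11/4x + ½y + 5/4z.
  leading term xz: no divisor's leading term divides it; move -5/4xz to the remainder.
  leading term x: no divisor's leading term divides it; move 11/4x to the remainder.
  leading term y: subtract (-⅛)·f_1 from ½y + 5/4z → 15/8z
  leading term z: no divisor's leading term divides it; move 15/8z to the remainder.
  remainder -5/4xz + 11/4x + 15/8z ≠ 0; add h_3 = -5/4xz + 11/4x + 15/8z to the basis.

The other S-polynomials (S(f_1,h_3), S(f_2,h_3)) all reduce to 0 modulo the current basis, so we have a Gröbner basis.
Inter-reduce: drop elements whose leading term is divisible by another's, tail-reduce, and make monic.
Reduced Gröbner basis: {xz - 11/5x - 3/2z, y - 5/4z}.
Label its elements g_1 = xz - 11/5x - 3/2z, g_2 = y - 5/4z.

Reduce p = -2x²z + 22/5x² + 3xz + 4y² + 4yz + 3z - 1 modulo G:
  leading term x²z: subtract (-2x)·g_1 from -2x²z + 22/5x² + 3xz + 4y² + 4yz + 3z - 1 → 4y² + 4yz + 3z - 1
  leading term y²: subtract (4y)·g_2 from 4y² + 4yz + 3z - 1 → 9yz + 3z - 1
  leading term yz: subtract (9z)·g_2 from 9yz + 3z - 1 → 45/4z² + 3z - 1
  leading term z²: no divisor's leading term divides it; move 45/4z² to the remainder.
  leading term z: no divisor's leading term divides it; move 3z to the remainder.
  leading term 1: no divisor's leading term divides it; move -1 to the remainder.
  normal form = 45/4z² + 3z - 1.
The normal form is nonzero, so p ∉ I. Since p minus its normal form lies in I, I + (p) = I + (r) where r = 45/4z² + 3z - 1; decide whether this ideal is the whole ring.
Run Buchberger on G together with r (pairs among the g_i already reduce to 0 since G is a Gröbner basis):
g_1 = xz - 11/5x - 3/2z, LT = xz.
g_2 = y - 5/4z, LT = y.
r = 45/4z² + 3z - 1, LT = z².

S(g_1,r): lcm = xz². S = -37/15xz + 4/45x - 3/2z².
  leading term xz: subtract (-37/15)·g_1 from -37/15xz + 4/45x - 3/2z² → -1201/225x - 3/2z² - 37/10z
  leading term x: no divisor's leading term divides it; move -1201/225x to the remainder.
  leading term z²: subtract (-2/15)·r from -3/2z² - 37/10z → -33/10z - 2/15
  leading term z: no divisor's leading term divides it; move -33/10z to the remainder.
  leading term 1: no divisor's leading term divides it; move -2/15 to the remainder.
  remainder -1201/225x - 33/10z - 2/15 ≠ 0; add m_4 = -1201/225x - 33/10z - 2/15 to the basis.

The other S-polynomials (S(g_1,g_2), S(g_2,r), S(g_1,m_4), S(g_2,m_4), S(r,m_4)) all reduce to 0 modulo the current basis, so we have a Gröbner basis.
Inter-reduce: drop elements whose leading term is divisible by another's, tail-reduce, and make monic.
Reduced Gröbner basis: {x + 1485/2402z + 30/1201, y - 5/4z, z² + 4/15z - 4/45}.
The reduced Gröbner basis of I + (p) is {x + 1485/2402z + 30/1201, y - 5/4z, z² + 4/15z - 4/45} ≠ {1}, a proper ideal, so the enlarged system stays consistent: p is independent of I, with normal form 45/4z² + 3z - 1.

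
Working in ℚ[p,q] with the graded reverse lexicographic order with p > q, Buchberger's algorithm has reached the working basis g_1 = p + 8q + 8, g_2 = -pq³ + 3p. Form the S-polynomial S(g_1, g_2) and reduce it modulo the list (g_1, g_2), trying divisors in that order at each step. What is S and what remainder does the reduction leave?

S(g_1, g_2) = 8q⁴ + 8q³ + 3p; remainder on division = 8q⁴ + 8q³ - 24q - 24.

lcm(LM(g_1), LM(g_2)) = pq³.
S = (lcm/LT(g_1))·g_1 − (lcm/LT(g_2))·g_2 = 8q⁴ + 8q³ + 3p.
Reduce S modulo (g_1, g_2) in that order:
  leading term q⁴: no divisor's leading term divides it; move 8q⁴ to the remainder.
  leading term q³: no divisor's leading term divides it; move 8q³ to the remainder.
  leading term p: subtract (3)·g_1 from 3p → -24q - 24
  leading term q: no divisor's leading term divides it; move -24q to the remainder.
  leading term 1: no divisor's leading term divides it; move -24 to the remainder.
The remainder 8q⁴ + 8q³ - 24q - 24 is nonzero, so it would be added as the next basis element.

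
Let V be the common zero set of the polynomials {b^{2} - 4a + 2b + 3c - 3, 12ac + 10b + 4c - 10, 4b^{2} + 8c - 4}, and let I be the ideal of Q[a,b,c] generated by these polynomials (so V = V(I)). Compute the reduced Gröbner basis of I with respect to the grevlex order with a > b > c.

f_1 = b^{2} - 4a + 2b + 3c - 3, LT = b^{2}.
f_2 = 12ac + 10b + 4c - 10, LT = ac.
f_3 = 4b^{2} + 8c - 4, LT = b^{2}.

S(f_1,f_3): lcm = b^{2}. S = -4a + 2b + c - 2.
  reduce S modulo (f_1, f_2, f_3):
  remainder -4a + 2b + c - 2 ≠ 0; add g_4 = -4a + 2b + c - 2 to the basis.

S(f_2,g_4): lcm = ac. S = \tfrac{1}{2}bc + \tfrac{1}{4}c^{2} + \tfrac{5}{6}b - \tfrac{1}{6}c - \tfrac{5}{6}.
  reduce S modulo (f_1, f_2, f_3, g_4):
  remainder \tfrac{1}{2}bc + \tfrac{1}{4}c^{2} + \tfrac{5}{6}b - \tfrac{1}{6}c - \tfrac{5}{6} ≠ 0; add g_5 = \tfrac{1}{2}bc + \tfrac{1}{4}c^{2} + \tfrac{5}{6}b - \tfrac{1}{6}c - \tfrac{5}{6} to the basis.

S(f_1,g_5): lcm = b^{2}c. S = -\tfrac{1}{2}bc^{2} - \tfrac{5}{3}b^{2} - 4ac + \tfrac{7}{3}bc + 3c^{2} + \tfrac{5}{3}b - 3c.
  reduce S modulo (f_1, f_2, f_3, g_4, g_5):
  remainder \tfrac{1}{4}c^{3} + \tfrac{5}{4}c^{2} - \tfrac{5}{18}b + \tfrac{17}{9}c + \tfrac{5}{18} ≠ 0; add g_6 = \tfrac{1}{4}c^{3} + \tfrac{5}{4}c^{2} - \tfrac{5}{18}b + \tfrac{17}{9}c + \tfrac{5}{18} to the basis.

The other S-polynomials (S(f_1,f_2), S(f_2,f_3), S(f_1,g_4), S(f_3,g_4), S(f_2,g_5), S(f_3,g_5), S(g_4,g_5), S(f_1,g_6), S(f_2,g_6), S(f_3,g_6), S(g_4,g_6), S(g_5,g_6)) all reduce to 0 modulo the current basis, so we have a Gröbner basis.
Inter-reduce: drop elements whose leading term is divisible by another's, tail-reduce, and make monic.

G = {c^{3} + 5c^{2} - \tfrac{10}{9}b + \tfrac{68}{9}c + \tfrac{10}{9}, b^{2} + 2c - 1, bc + \tfrac{1}{2}c^{2} + \tfrac{5}{3}b - \tfrac{1}{3}c - \tfrac{5}{3}, a - \tfrac{1}{2}b - \tfrac{1}{4}c + \tfrac{1}{2}}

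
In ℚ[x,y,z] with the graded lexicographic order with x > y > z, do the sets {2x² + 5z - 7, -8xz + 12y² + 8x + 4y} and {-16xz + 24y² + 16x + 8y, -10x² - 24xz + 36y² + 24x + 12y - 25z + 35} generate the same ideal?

Yes, the ideals are equal.

For a fixed monomial order, each ideal has a unique reduced Gröbner basis; comparing bases decides equality.
Buchberger on the first generating set:
f_1 = 2x² + 5z - 7, LT = x².
f_2 = -8xz + 12y² + 8x + 4y, LT = xz.

S(f_1,f_2): lcm = x²z. S = 3/2xy² + x² + ½xy + 5/2z² - 7/2z.
  reduce S modulo (f_1, f_2):
  remainder 3/2xy² + ½xy + 5/2z² - 6z + 7/2 ≠ 0; add g_3 = 3/2xy² + ½xy + 5/2z² - 6z + 7/2 to the basis.

S(f_2,g_3): lcm = xy²z. S = -3/2y⁴ - xy² - ⅓xyz - ½y³ - 5/3z³ + 4z² - 7/3z.
  reduce S modulo (f_1, f_2, g_3):
  remainder -3/2y⁴ - y³ - 5/3z³ - ⅙y² + 17/3z² - 19/3z + 7/3 ≠ 0; add g_4 = -3/2y⁴ - y³ - 5/3z³ - ⅙y² + 17/3z² - 19/3z + 7/3 to the basis.

The other S-polynomials (S(f_1,g_3), S(f_1,g_4), S(f_2,g_4), S(g_3,g_4)) all reduce to 0 modulo the current basis, so we have a Gröbner basis.
Inter-reduce: drop elements whose leading term is divisible by another's, tail-reduce, and make monic.
Reduced Gröbner basis: {y⁴ + ⅔y³ + 10/9z³ + 1/9y² - 34/9z² + 38/9z - 14/9, xy² + ⅓xy + 5/3z² - 4z + 7/3, x² + 5/2z - 7/2, xz - 3/2y² - x - ½y}.

Buchberger on the second generating set:
h_1 = -16xz + 24y² + 16x + 8y, LT = xz.
h_2 = -10x² - 24xz + 36y² + 24x + 12y - 25z + 35, LT = x².

S(h_1,h_2): lcm = x²z. S = -3/2xy² - 12/5xz² + 18/5y²z - x² - ½xy + 12/5xz + 6/5yz - 5/2z² + 7/2z.
  reduce S modulo (h_1, h_2):
  remainder -3/2xy² - ½xy - 5/2z² + 6z - 7/2 ≠ 0; add k_3 = -3/2xy² - ½xy - 5/2z² + 6z - 7/2 to the basis.

S(h_1,k_3): lcm = xy²z. S = -3/2y⁴ - xy² - ⅓xyz - ½y³ - 5/3z³ + 4z² - 7/3z.
  reduce S modulo (h_1, h_2, k_3):
  remainder -3/2y⁴ - y³ - 5/3z³ - ⅙y² + 17/3z² - 19/3z + 7/3 ≠ 0; add k_4 = -3/2y⁴ - y³ - 5/3z³ - ⅙y² + 17/3z² - 19/3z + 7/3 to the basis.

The other S-polynomials (S(h_2,k_3), S(h_1,k_4), S(h_2,k_4), S(k_3,k_4)) all reduce to 0 modulo the current basis, so we have a Gröbner basis.
Inter-reduce: drop elements whose leading term is divisible by another's, tail-reduce, and make monic.
Reduced Gröbner basis: {y⁴ + ⅔y³ + 10/9z³ + 1/9y² - 34/9z² + 38/9z - 14/9, xy² + ⅓xy + 5/3z² - 4z + 7/3, x² + 5/2z - 7/2, xz - 3/2y² - x - ½y}.

These coincide, so the ideals are equal.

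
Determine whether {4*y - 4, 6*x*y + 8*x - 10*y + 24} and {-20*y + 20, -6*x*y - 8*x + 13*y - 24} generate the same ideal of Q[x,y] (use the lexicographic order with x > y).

For a fixed monomial order, each ideal has a unique reduced Gröbner basis; comparing bases decides equality.
Buchberger on the first generating set:
f_1 = 4*y - 4, LT = y.
f_2 = 6*x*y + 8*x - 10*y + 24, LT = x*y.

S(f_1,f_2): lcm = x*y. S = -7/3*x + 5/3*y - 4.
  reduce S modulo (f_1, f_2):
  remainder -7/3*x - 7/3 ≠ 0; add g_3 = -7/3*x - 7/3 to the basis.

The other S-polynomials (S(f_1,g_3), S(f_2,g_3)) all reduce to 0 modulo the current basis, so we have a Gröbner basis.
Inter-reduce: drop elements whose leading term is divisible by another's, tail-reduce, and make monic.
Reduced Gröbner basis: {x + 1, y - 1}.

Buchberger on the second generating set:
h_1 = -20*y + 20, LT = y.
h_2 = -6*x*y - 8*x + 13*y - 24, LT = x*y.

S(h_1,h_2): lcm = x*y. S = -7/3*x + 13/6*y - 4.
  reduce S modulo (h_1, h_2):
  remainder -7/3*x - 11/6 ≠ 0; add k_3 = -7/3*x - 11/6 to the basis.

The other S-polynomials (S(h_1,k_3), S(h_2,k_3)) all reduce to 0 modulo the current basis, so we have a Gröbner basis.
Inter-reduce: drop elements whose leading term is divisible by another's, tail-reduce, and make monic.
Reduced Gröbner basis: {x + 11/14, y - 1}.

These differ, so the ideals are not equal.

No, the ideals differ.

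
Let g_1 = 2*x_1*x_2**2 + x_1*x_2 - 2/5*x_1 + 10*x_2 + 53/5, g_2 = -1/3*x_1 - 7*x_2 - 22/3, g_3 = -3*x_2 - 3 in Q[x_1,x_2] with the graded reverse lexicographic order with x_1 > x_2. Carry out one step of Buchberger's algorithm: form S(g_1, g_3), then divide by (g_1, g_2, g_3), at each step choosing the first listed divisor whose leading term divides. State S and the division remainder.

S(g_1, g_3) = -1/2*x_1*x_2 - 1/5*x_1 + 5*x_2 + 53/10; remainder on division = 0.

lcm(LM(g_1), LM(g_3)) = x_1*x_2**2.
S = (lcm/LT(g_1))·g_1 − (lcm/LT(g_3))·g_3 = -1/2*x_1*x_2 - 1/5*x_1 + 5*x_2 + 53/10.
Reduce S modulo (g_1, g_2, g_3) in that order:
  leading term x_1*x_2: subtract (3/2*x_2)·g_2 from -1/2*x_1*x_2 - 1/5*x_1 + 5*x_2 + 53/10 → 21/2*x_2**2 - 1/5*x_1 + 16*x_2 + 53/10
  leading term x_2**2: subtract (-7/2*x_2)·g_3 from 21/2*x_2**2 - 1/5*x_1 + 16*x_2 + 53/10 → -1/5*x_1 + 11/2*x_2 + 53/10
  leading term x_1: subtract (3/5)·g_2 from -1/5*x_1 + 11/2*x_2 + 53/10 → 97/10*x_2 + 97/10
  leading term x_2: subtract (-97/30)·g_3 from 97/10*x_2 + 97/10 → 0
The remainder is 0, so this S-polynomial contributes no new basis element.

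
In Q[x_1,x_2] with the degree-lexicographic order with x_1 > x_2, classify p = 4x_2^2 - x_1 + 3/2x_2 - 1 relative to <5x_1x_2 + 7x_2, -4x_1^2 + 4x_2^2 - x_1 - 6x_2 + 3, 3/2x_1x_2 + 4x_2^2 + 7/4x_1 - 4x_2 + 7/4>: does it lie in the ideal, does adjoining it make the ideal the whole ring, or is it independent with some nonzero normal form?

4x_2^2 - x_1 + 3/2x_2 - 1 lies in I (it reduces to 0).

First compute the reduced Gröbner basis of I by Buchberger's algorithm.
f_1 = 5x_1x_2 + 7x_2, LT = x_1x_2.
f_2 = -4x_1^2 + 4x_2^2 - x_1 - 6x_2 + 3, LT = x_1^2.
f_3 = 3/2x_1x_2 + 4x_2^2 + 7/4x_1 - 4x_2 + 7/4, LT = x_1x_2.

S(f_1,f_2): lcm = x_1^2x_2. S = x_2^3 + 23/20x_1x_2 - 3/2x_2^2 + 3/4x_2.
  reduce S modulo (f_1, f_2, f_3):
  remainder x_2^3 - 3/2x_2^2 - 43/50x_2 ≠ 0; add h_4 = x_2^3 - 3/2x_2^2 - 43/50x_2 to the basis.

S(f_1,f_3): lcm = x_1x_2. S = -8/3x_2^2 - 7/6x_1 + 61/15x_2 - 7/6.
  reduce S modulo (f_1, f_2, f_3, h_4):
  remainder -8/3x_2^2 - 7/6x_1 + 61/15x_2 - 7/6 ≠ 0; add h_5 = -8/3x_2^2 - 7/6x_1 + 61/15x_2 - 7/6 to the basis.

S(f_2,f_3): lcm = x_1^2x_2. S = -8/3x_1x_2^2 - x_2^3 - 7/6x_1^2 + 35/12x_1x_2 + 3/2x_2^2 - 7/6x_1 - 3/4x_2.
  reduce S modulo (f_1, f_2, f_3, h_4, h_5):
  remainder -959/480x_1 - 7/240x_2 - 959/480 ≠ 0; add h_6 = -959/480x_1 - 7/240x_2 - 959/480 to the basis.

S(f_3,h_4): lcm = x_1x_2^3. S = 8/3x_2^4 + 8/3x_1x_2^2 - 8/3x_2^3 + 43/50x_1x_2 + 7/6x_2^2.
  reduce S modulo (f_1, f_2, f_3, h_4, h_5, h_6):
  remainder 1772/685x_2 ≠ 0; add h_7 = 1772/685x_2 to the basis.

The other S-polynomials (S(f_1,h_4), S(f_2,h_4), S(f_1,h_5), S(f_2,h_5), S(f_3,h_5), S(h_4,h_5), S(f_1,h_6), S(f_2,h_6), S(f_3,h_6), S(h_4,h_6), S(h_5,h_6), S(f_1,h_7), S(f_2,h_7), S(f_3,h_7), S(h_4,h_7), S(h_5,h_7), S(h_6,h_7)) all reduce to 0 modulo the current basis, so we have a Gröbner basis.
Inter-reduce: drop elements whose leading term is divisible by another's, tail-reduce, and make monic.
Reduced Gröbner basis: {x_1 + 1, x_2}.
Label its elements g_1 = x_1 + 1, g_2 = x_2.

Reduce p = 4x_2^2 - x_1 + 3/2x_2 - 1 modulo G:
  leading term x_2^2: subtract (4x_2)·g_2 from 4x_2^2 - x_1 + 3/2x_2 - 1 → -x_1 + 3/2x_2 - 1
  leading term x_1: subtract (-1)·g_1 from -x_1 + 3/2x_2 - 1 → 3/2x_2
  leading term x_2: subtract (3/2)·g_2 from 3/2x_2 → 0
  normal form = 0.
Since the normal form is 0, p ∈ I.

The remainder on division by a Gröbner basis is unique — it is the normal form.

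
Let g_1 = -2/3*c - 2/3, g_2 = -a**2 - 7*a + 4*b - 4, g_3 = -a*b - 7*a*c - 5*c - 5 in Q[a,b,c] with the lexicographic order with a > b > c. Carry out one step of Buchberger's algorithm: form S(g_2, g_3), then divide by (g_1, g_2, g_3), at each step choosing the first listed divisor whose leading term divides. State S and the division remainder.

S(g_2, g_3) = -7*a**2*c + 7*a*b - 5*a*c - 5*a - 4*b**2 + 4*b; remainder on division = -4*b**2 + 32*b - 28.

lcm(LM(g_2), LM(g_3)) = a**2*b.
S = (lcm/LT(g_2))·g_2 − (lcm/LT(g_3))·g_3 = -7*a**2*c + 7*a*b - 5*a*c - 5*a - 4*b**2 + 4*b.
Reduce S modulo (g_1, g_2, g_3) in that order:
  leading term a**2*c: subtract (21/2*a**2)·g_1 from -7*a**2*c + 7*a*b - 5*a*c - 5*a - 4*b**2 + 4*b → 7*a**2 + 7*a*b - 5*a*c - 5*a - 4*b**2 + 4*b
  leading term a**2: subtract (-7)·g_2 from 7*a**2 + 7*a*b - 5*a*c - 5*a - 4*b**2 + 4*b → 7*a*b - 5*a*c - 54*a - 4*b**2 + 32*b - 28
  leading term a*b: subtract (-7)·g_3 from 7*a*b - 5*a*c - 54*a - 4*b**2 + 32*b - 28 → -54*a*c - 54*a - 4*b**2 + 32*b - 35*c - 63
  leading term a*c: subtract (81*a)·g_1 from -54*a*c - 54*a - 4*b**2 + 32*b - 35*c - 63 → -4*b**2 + 32*b - 35*c - 63
  leading term b**2: no divisor's leading term divides it; move -4*b**2 to the remainder.
  leading term b: no divisor's leading term divides it; move 32*b to the remainder.
  leading term c: subtract (105/2)·g_1 from -35*c - 63 → -28
  leading term 1: no divisor's leading term divides it; move -28 to the remainder.
The remainder -4*b**2 + 32*b - 28 is nonzero, so it would be added as the next basis element.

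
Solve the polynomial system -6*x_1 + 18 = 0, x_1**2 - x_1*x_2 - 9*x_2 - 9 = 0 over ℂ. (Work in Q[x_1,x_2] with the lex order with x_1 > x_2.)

{(3, 0)}

Compute a lex Gröbner basis by Buchberger's algorithm.
f_1 = -6*x_1 + 18, LT = x_1.
f_2 = x_1**2 - x_1*x_2 - 9*x_2 - 9, LT = x_1**2.

S(f_1,f_2): lcm = x_1**2. S = x_1*x_2 - 3*x_1 + 9*x_2 + 9.
  leading term x_1*x_2: subtract (-1/6*x_2)·f_1 from x_1*x_2 - 3*x_1 + 9*x_2 + 9 → -3*x_1 + 12*x_2 + 9
  leading term x_1: subtract (1/2)·f_1 from -3*x_1 + 12*x_2 + 9 → 12*x_2
  leading term x_2: no divisor's leading term divides it; move 12*x_2 to the remainder.
  remainder 12*x_2 ≠ 0; add h_3 = 12*x_2 to the basis.

The other S-polynomials (S(f_1,h_3), S(f_2,h_3)) all reduce to 0 modulo the current basis, so we have a Gröbner basis.
Inter-reduce: drop elements whose leading term is divisible by another's, tail-reduce, and make monic.
Reduced Gröbner basis: {x_1 - 3, x_2}.

A lex Gröbner basis eliminates variables successively. Here x_2 depends only on x_2, with roots {0}; lifting each root through the earlier basis elements recovers the full solutions.
  x_2 = 0: the earlier basis element becomes x_1 - 3 = 0, giving x_1 = 3 — point (3, 0).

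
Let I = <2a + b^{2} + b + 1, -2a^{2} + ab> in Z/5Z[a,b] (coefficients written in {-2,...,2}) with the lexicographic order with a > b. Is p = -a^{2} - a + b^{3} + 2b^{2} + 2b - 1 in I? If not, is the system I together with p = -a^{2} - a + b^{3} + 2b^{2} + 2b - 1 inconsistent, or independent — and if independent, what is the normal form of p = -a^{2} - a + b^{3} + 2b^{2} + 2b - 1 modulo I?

First compute the reduced Gröbner basis of I by Buchberger's algorithm.
f_1 = 2a + b^{2} + b + 1, LT = a.
f_2 = -2a^{2} + ab, LT = a^{2}.

S(f_1,f_2): lcm = a^{2}. S = -2ab^{2} + ab - 2a.
  leading term ab^{2}: subtract (-b^{2})·f_1 from -2ab^{2} + ab - 2a → ab - 2a + b^{4} + b^{3} + b^{2}
  leading term ab: subtract (-2b)·f_1 from ab - 2a + b^{4} + b^{3} + b^{2} → -2a + b^{4} - 2b^{3} - 2b^{2} + 2b
  leading term a: subtract (-1)·f_1 from -2a + b^{4} - 2b^{3} - 2b^{2} + 2b → b^{4} - 2b^{3} - b^{2} - 2b + 1
  leading term b^{4}: no divisor's leading term divides it; move b^{4} to the remainder.
  leading term b^{3}: no divisor's leading term divides it; move -2b^{3} to the remainder.
  leading term b^{2}: no divisor's leading term divides it; move -b^{2} to the remainder.
  leading term b: no divisor's leading term divides it; move -2b to the remainder.
  leading term 1: no divisor's leading term divides it; move 1 to the remainder.
  remainder b^{4} - 2b^{3} - b^{2} - 2b + 1 ≠ 0; add h_3 = b^{4} - 2b^{3} - b^{2} - 2b + 1 to the basis.

S(f_1,h_3): leading monomials are coprime, so the S-polynomial reduces to 0 (Buchberger's first criterion).
S(f_2,h_3): leading monomials are coprime, so the S-polynomial reduces to 0 (Buchberger's first criterion).
Every S-polynomial of the final basis reduces to 0, so we have a Gröbner basis.
Inter-reduce: drop elements whose leading term is divisible by another's, tail-reduce, and make monic.
Reduced Gröbner basis: {a - 2b^{2} - 2b - 2, b^{4} - 2b^{3} - b^{2} - 2b + 1}.
Label its elements g_1 = a - 2b^{2} - 2b - 2, g_2 = b^{4} - 2b^{3} - b^{2} - 2b + 1.

Reduce p = -a^{2} - a + b^{3} + 2b^{2} + 2b - 1 modulo G:
  leading term a^{2}: subtract (-a)·g_1 from -a^{2} - a + b^{3} + 2b^{2} + 2b - 1 → -2ab^{2} - 2ab + 2a + b^{3} + 2b^{2} + 2b - 1
  leading term ab^{2}: subtract (-2b^{2})·g_1 from -2ab^{2} - 2ab + 2a + b^{3} + 2b^{2} + 2b - 1 → -2ab + 2a + b^{4} + 2b^{3} - 2b^{2} + 2b - 1
  leading term ab: subtract (-2b)·g_1 from -2ab + 2a + b^{4} + 2b^{3} - 2b^{2} + 2b - 1 → 2a + b^{4} - 2b^{3} - b^{2} - 2b - 1
  leading term a: subtract (2)·g_1 from 2a + b^{4} - 2b^{3} - b^{2} - 2b - 1 → b^{4} - 2b^{3} - 2b^{2} + 2b - 2
  leading term b^{4}: subtract (1)·g_2 from b^{4} - 2b^{3} - 2b^{2} + 2b - 2 → -b^{2} - b + 2
  leading term b^{2}: no divisor's leading term divides it; move -b^{2} to the remainder.
  leading term b: no divisor's leading term divides it; move -b to the remainder.
  leading term 1: no divisor's leading term divides it; move 2 to the remainder.
  normal form = -b^{2} - b + 2.
The normal form is nonzero, so p ∉ I. Since p minus its normal form lies in I, I + (p) = I + (r) where r = -b^{2} - b + 2; decide whether this ideal is the whole ring.
Run Buchberger on G together with r (pairs among the g_i already reduce to 0 since G is a Gröbner basis):
g_1 = a - 2b^{2} - 2b - 2, LT = a.
g_2 = b^{4} - 2b^{3} - b^{2} - 2b + 1, LT = b^{4}.
r = -b^{2} - b + 2, LT = b^{2}.

S(g_1,g_2): leading monomials are coprime, so the S-polynomial reduces to 0 (Buchberger's first criterion).
S(g_1,r): leading monomials are coprime, so the S-polynomial reduces to 0 (Buchberger's first criterion).
S(g_2,r): lcm = b^{4}. S = 2b^{3} + b^{2} - 2b + 1.
  leading term b^{3}: subtract (-2b)·r from 2b^{3} + b^{2} - 2b + 1 → -b^{2} + 2b + 1
  leading term b^{2}: subtract (1)·r from -b^{2} + 2b + 1 → -2b - 1
  leading term b: no divisor's leading term divides it; move -2b to the remainder.
  leading term 1: no divisor's leading term divides it; move -1 to the remainder.
  remainder -2b - 1 ≠ 0; add m_4 = -2b - 1 to the basis.

S(g_1,m_4): leading monomials are coprime, so the S-polynomial reduces to 0 (Buchberger's first criterion).
S(g_2,m_4): lcm = b^{4}. S = -b^{2} - 2b + 1.
  leading term b^{2}: subtract (1)·r from -b^{2} - 2b + 1 → -b - 1
  leading term b: subtract (-2)·m_4 from -b - 1 → 2
  leading term 1: no divisor's leading term divides it; move 2 to the remainder.
  remainder 2 ≠ 0; add m_5 = 2 to the basis.

S(r,m_4): lcm = b^{2}. S = -2b - 2.
  leading term b: subtract (1)·m_4 from -2b - 2 → -1
  leading term 1: subtract (2)·m_5 from -1 → 0
  remainder 0.

S(g_1,m_5): leading monomials are coprime, so the S-polynomial reduces to 0 (Buchberger's first criterion).
S(g_2,m_5): leading monomials are coprime, so the S-polynomial reduces to 0 (Buchberger's first criterion).
S(r,m_5): leading monomials are coprime, so the S-polynomial reduces to 0 (Buchberger's first criterion).
S(m_4,m_5): leading monomials are coprime, so the S-polynomial reduces to 0 (Buchberger's first criterion).
Every S-polynomial of the final basis reduces to 0, so we have a Gröbner basis.
Inter-reduce: drop elements whose leading term is divisible by another's, tail-reduce, and make monic.
Reduced Gröbner basis: {1}.
The reduced Gröbner basis of I + (p) is {1}: the ideal is the whole ring, so the enlarged system has no common solution — adjoining p is inconsistent.

The remainder on division by a Gröbner basis is unique — it is the normal form.

Adjoining -a^{2} - a + b^{3} + 2b^{2} + 2b - 1 makes the ideal the whole ring: the system is inconsistent.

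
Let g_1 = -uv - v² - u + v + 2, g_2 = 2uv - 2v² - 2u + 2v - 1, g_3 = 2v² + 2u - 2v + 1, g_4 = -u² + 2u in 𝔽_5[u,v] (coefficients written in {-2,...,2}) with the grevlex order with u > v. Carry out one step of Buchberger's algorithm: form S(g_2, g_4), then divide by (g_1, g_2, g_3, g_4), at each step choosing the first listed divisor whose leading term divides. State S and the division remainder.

S(g_2, g_4) = -uv² - u² - 2uv + 2u; remainder on division = 0.

lcm(LM(g_2), LM(g_4)) = u²v.
S = (lcm/LT(g_2))·g_2 − (lcm/LT(g_4))·g_4 = -uv² - u² - 2uv + 2u.
Reduce S modulo (g_1, g_2, g_3, g_4) in that order:
  leading term uv²: subtract (v)·g_1 from -uv² - u² - 2uv + 2u → v³ - u² - uv - v² + 2u - 2v
  leading term v³: subtract (-2v)·g_3 from v³ - u² - uv - v² + 2u - 2v → -u² - 2uv + 2u
  leading term u²: subtract (1)·g_4 from -u² - 2uv + 2u → -2uv
  leading term uv: subtract (2)·g_1 from -2uv → 2v² + 2u - 2v + 1
  leading term v²: subtract (1)·g_3 from 2v² + 2u - 2v + 1 → 0
The remainder is 0, so this S-polynomial contributes no new basis element.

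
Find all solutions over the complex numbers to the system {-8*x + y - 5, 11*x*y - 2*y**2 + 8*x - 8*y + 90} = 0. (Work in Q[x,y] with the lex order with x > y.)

Compute a lex Gröbner basis by Buchberger's algorithm.
f_1 = -8*x + y - 5, LT = x.
f_2 = 11*x*y + 8*x - 2*y**2 - 8*y + 90, LT = x*y.

S(f_1,f_2): lcm = x*y. S = -8/11*x + 5/88*y**2 + 119/88*y - 90/11.
  reduce S modulo (f_1, f_2):
  remainder 5/88*y**2 + 111/88*y - 85/11 ≠ 0; add h_3 = 5/88*y**2 + 111/88*y - 85/11 to the basis.

The other S-polynomials (S(f_1,h_3), S(f_2,h_3)) all reduce to 0 modulo the current basis, so we have a Gröbner basis.
Inter-reduce: drop elements whose leading term is divisible by another's, tail-reduce, and make monic.
Reduced Gröbner basis: {x - 1/8*y + 5/8, y**2 + 111/5*y - 136}.

A lex Gröbner basis eliminates variables successively. Here y**2 + 111/5*y - 136 depends only on y, with roots {-136/5, 5}; lifting each root through the earlier basis elements recovers the full solutions.
  y = -136/5: the earlier basis element becomes x + 161/40 = 0, giving x = -161/40 — point (-161/40, -136/5).
  y = 5: the earlier basis element becomes x = 0, giving x = 0 — point (0, 5).

{(-161/40, -136/5), (0, 5)}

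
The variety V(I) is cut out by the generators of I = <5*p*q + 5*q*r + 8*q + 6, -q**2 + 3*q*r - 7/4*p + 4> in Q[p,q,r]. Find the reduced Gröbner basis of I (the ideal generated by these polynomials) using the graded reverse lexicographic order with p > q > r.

f_1 = 5*p*q + 5*q*r + 8*q + 6, LT = p*q.
f_2 = -q**2 + 3*q*r - 7/4*p + 4, LT = q**2.

S(f_1,f_2): lcm = p*q**2. S = 3*p*q*r + q**2*r - 7/4*p**2 + 8/5*q**2 + 4*p + 6/5*q.
  leading term p*q*r: subtract (3/5*r)·f_1 from 3*p*q*r + q**2*r - 7/4*p**2 + 8/5*q**2 + 4*p + 6/5*q → q**2*r - 3*q*r**2 - 7/4*p**2 + 8/5*q**2 - 24/5*q*r + 4*p + 6/5*q - 18/5*r
  leading term q**2*r: subtract (-r)·f_2 from q**2*r - 3*q*r**2 - 7/4*p**2 + 8/5*q**2 - 24/5*q*r + 4*p + 6/5*q - 18/5*r → -7/4*p**2 + 8/5*q**2 - 7/4*p*r - 24/5*q*r + 4*p + 6/5*q + 2/5*r
  leading term p**2: no divisor's leading term divides it; move -7/4*p**2 to the remainder.
  leading term q**2: subtract (-8/5)·f_2 from 8/5*q**2 - 7/4*p*r - 24/5*q*r + 4*p + 6/5*q + 2/5*r → -7/4*p*r + 6/5*p + 6/5*q + 2/5*r + 32/5
  leading term p*r: no divisor's leading term divides it; move -7/4*p*r to the remainder.
  leading term p: no divisor's leading term divides it; move 6/5*p to the remainder.
  leading term q: no divisor's leading term divides it; move 6/5*q to the remainder.
  leading term r: no divisor's leading term divides it; move 2/5*r to the remainder.
  leading term 1: no divisor's leading term divides it; move 32/5 to the remainder.
  remainder -7/4*p**2 - 7/4*p*r + 6/5*p + 6/5*q + 2/5*r + 32/5 ≠ 0; add g_3 = -7/4*p**2 - 7/4*p*r + 6/5*p + 6/5*q + 2/5*r + 32/5 to the basis.

The other S-polynomials (S(f_1,g_3), S(f_2,g_3)) all reduce to 0 modulo the current basis, so we have a Gröbner basis.

G = {p**2 + p*r - 24/35*p - 24/35*q - 8/35*r - 128/35, p*q + q*r + 8/5*q + 6/5, q**2 - 3*q*r + 7/4*p - 4}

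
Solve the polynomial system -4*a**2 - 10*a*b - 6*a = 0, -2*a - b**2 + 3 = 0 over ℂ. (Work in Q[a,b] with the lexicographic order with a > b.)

{(1, -1), (-33/2, 6), (0, sqrt(3)), (0, -sqrt(3))}

Compute a lex Gröbner basis by Buchberger's algorithm.
f_1 = -4*a**2 - 10*a*b - 6*a, LT = a**2.
f_2 = -2*a - b**2 + 3, LT = a.

S(f_1,f_2): lcm = a**2. S = -1/2*a*b**2 + 5/2*a*b + 3*a.
  leading term a*b**2: subtract (1/4*b**2)·f_2 from -1/2*a*b**2 + 5/2*a*b + 3*a → 5/2*a*b + 3*a + 1/4*b**4 - 3/4*b**2
  leading term a*b: subtract (-5/4*b)·f_2 from 5/2*a*b + 3*a + 1/4*b**4 - 3/4*b**2 → 3*a + 1/4*b**4 - 5/4*b**3 - 3/4*b**2 + 15/4*b
  leading term a: subtract (-3/2)·f_2 from 3*a + 1/4*b**4 - 5/4*b**3 - 3/4*b**2 + 15/4*b → 1/4*b**4 - 5/4*b**3 - 9/4*b**2 + 15/4*b + 9/2
  leading term b**4: no divisor's leading term divides it; move 1/4*b**4 to the remainder.
  leading term b**3: no divisor's leading term divides it; move -5/4*b**3 to the remainder.
  leading term b**2: no divisor's leading term divides it; move -9/4*b**2 to the remainder.
  leading term b: no divisor's leading term divides it; move 15/4*b to the remainder.
  leading term 1: no divisor's leading term divides it; move 9/2 to the remainder.
  remainder 1/4*b**4 - 5/4*b**3 - 9/4*b**2 + 15/4*b + 9/2 ≠ 0; add h_3 = 1/4*b**4 - 5/4*b**3 - 9/4*b**2 + 15/4*b + 9/2 to the basis.

The other S-polynomials (S(f_1,h_3), S(f_2,h_3)) all reduce to 0 modulo the current basis, so we have a Gröbner basis.
Inter-reduce: drop elements whose leading term is divisible by another's, tail-reduce, and make monic.
Reduced Gröbner basis: {a + 1/2*b**2 - 3/2, b**4 - 5*b**3 - 9*b**2 + 15*b + 18}.

A lex Gröbner basis eliminates variables successively. Here b**4 - 5*b**3 - 9*b**2 + 15*b + 18 depends only on b, with roots {-1, 6, sqrt(3), -sqrt(3)}; lifting each root through the earlier basis elements recovers the full solutions.
  b = -1: the earlier basis element becomes a - 1 = 0, giving a = 1 — point (1, -1).
  b = 6: the earlier basis element becomes a + 33/2 = 0, giving a = -33/2 — point (-33/2, 6).
  b = sqrt(3): the earlier basis element becomes a = 0, giving a = 0 — point (0, sqrt(3)).
  b = -sqrt(3): the earlier basis element becomes a = 0, giving a = 0 — point (0, -sqrt(3)).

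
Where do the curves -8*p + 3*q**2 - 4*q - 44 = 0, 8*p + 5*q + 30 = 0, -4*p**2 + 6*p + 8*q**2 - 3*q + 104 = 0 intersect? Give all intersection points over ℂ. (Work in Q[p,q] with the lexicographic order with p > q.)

Compute a lex Gröbner basis by Buchberger's algorithm.
f_1 = -8*p + 3*q**2 - 4*q - 44, LT = p.
f_2 = 8*p + 5*q + 30, LT = p.
f_3 = -4*p**2 + 6*p + 8*q**2 - 3*q + 104, LT = p**2.

S(f_1,f_2): lcm = p. S = -3/8*q**2 - 1/8*q + 7/4.
  reduce S modulo (f_1, f_2, f_3):
  remainder -3/8*q**2 - 1/8*q + 7/4 ≠ 0; add h_4 = -3/8*q**2 - 1/8*q + 7/4 to the basis.

S(f_1,f_3): lcm = p**2. S = -3/8*p*q**2 + 1/2*p*q + 7*p + 2*q**2 - 3/4*q + 26.
  reduce S modulo (f_1, f_2, f_3, h_4):
  remainder -1327/192*q + 1327/96 ≠ 0; add h_5 = -1327/192*q + 1327/96 to the basis.

The other S-polynomials (S(f_2,f_3), S(f_1,h_4), S(f_2,h_4), S(f_3,h_4), S(f_1,h_5), S(f_2,h_5), S(f_3,h_5), S(h_4,h_5)) all reduce to 0 modulo the current basis, so we have a Gröbner basis.
Inter-reduce: drop elements whose leading term is divisible by another's, tail-reduce, and make monic.
Reduced Gröbner basis: {p + 5, q - 2}.

From the last basis element, q - 2 = 0, so q takes values in {2}. Each choice, substituted upward through the basis, yields the corresponding point(s) of the solution set.
  q = 2: the earlier basis element becomes p + 5 = 0, giving p = -5 — point (-5, 2).

{(-5, 2)}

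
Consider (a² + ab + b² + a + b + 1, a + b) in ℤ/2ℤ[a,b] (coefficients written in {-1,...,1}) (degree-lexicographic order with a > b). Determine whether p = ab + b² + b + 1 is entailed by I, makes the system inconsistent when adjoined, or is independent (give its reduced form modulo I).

First compute the reduced Gröbner basis of I by Buchberger's algorithm.
f_1 = a² + ab + b² + a + b + 1, LT = a².
f_2 = a + b, LT = a.

S(f_1,f_2): lcm = a². S = b² + a + b + 1.
  leading term b²: no divisor's leading term divides it; move b² to the remainder.
  leading term a: subtract (1)·f_2 from a + b + 1 → 1
  leading term 1: no divisor's leading term divides it; move 1 to the remainder.
  remainder b² + 1 ≠ 0; add h_3 = b² + 1 to the basis.

S(f_1,h_3): leading monomials are coprime, so the S-polynomial reduces to 0 (Buchberger's first criterion).
S(f_2,h_3): leading monomials are coprime, so the S-polynomial reduces to 0 (Buchberger's first criterion).
Every S-polynomial of the final basis reduces to 0, so we have a Gröbner basis.
Inter-reduce: drop elements whose leading term is divisible by another's, tail-reduce, and make monic.
Reduced Gröbner basis: {b² + 1, a + b}.
Label its elements g_1 = b² + 1, g_2 = a + b.

Reduce p = ab + b² + b + 1 modulo G:
  leading term ab: subtract (b)·g_2 from ab + b² + b + 1 → b + 1
  leading term b: no divisor's leading term divides it; move b to the remainder.
  leading term 1: no divisor's leading term divides it; move 1 to the remainder.
  normal form = b + 1.
The normal form is nonzero, so p ∉ I. Since p minus its normal form lies in I, I + (p) = I + (r) where r = b + 1; decide whether this ideal is the whole ring.
Run Buchberger on G together with r (pairs among the g_i already reduce to 0 since G is a Gröbner basis):
g_1 = b² + 1, LT = b².
g_2 = a + b, LT = a.
r = b + 1, LT = b.

S(g_1,g_2): leading monomials are coprime, so the S-polynomial reduces to 0 (Buchberger's first criterion).
S(g_1,r): lcm = b². S = b + 1.
  leading term b: subtract (1)·r from b + 1 → 0
  remainder 0.

S(g_2,r): leading monomials are coprime, so the S-polynomial reduces to 0 (Buchberger's first criterion).
Every S-polynomial of the final basis reduces to 0, so we have a Gröbner basis.
Inter-reduce: drop elements whose leading term is divisible by another's, tail-reduce, and make monic.
Reduced Gröbner basis: {a + 1, b + 1}.
The reduced Gröbner basis of I + (p) is {a + 1, b + 1} ≠ {1}, a proper ideal, so the enlarged system stays consistent: p is independent of I, with normal form b + 1.

ab + b² + b + 1 is independent of I; its normal form modulo I is b + 1.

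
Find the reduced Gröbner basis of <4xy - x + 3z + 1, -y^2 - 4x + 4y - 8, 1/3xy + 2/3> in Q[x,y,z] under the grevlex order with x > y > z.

G = {y^2 - 4y + 12z - 20, yz - 7/3y + 2/3, z^2 - 1/18y - 4z + 37/9, x - 3z + 7}

f_1 = 4xy - x + 3z + 1, LT = xy.
f_2 = -y^2 - 4x + 4y - 8, LT = y^2.
f_3 = 1/3xy + 2/3, LT = xy.

S(f_1,f_2): lcm = xy^2. S = -4x^2 + 15/4xy + 3/4yz - 8x + 1/4y.
  reduce S modulo (f_1, f_2, f_3):
  remainder -4x^2 + 3/4yz - 113/16x + 1/4y - 45/16z - 15/16 ≠ 0; add g_4 = -4x^2 + 3/4yz - 113/16x + 1/4y - 45/16z - 15/16 to the basis.

S(f_1,f_3): lcm = xy. S = -1/4x + 3/4z - 7/4.
  reduce S modulo (f_1, f_2, f_3, g_4):
  remainder -1/4x + 3/4z - 7/4 ≠ 0; add g_5 = -1/4x + 3/4z - 7/4 to the basis.

S(f_2,f_3): lcm = xy^2. S = 4x^2 - 4xy + 8x - 2y.
  reduce S modulo (f_1, f_2, f_3, g_4, g_5):
  remainder 3/4yz - 7/4y + 1/2 ≠ 0; add g_6 = 3/4yz - 7/4y + 1/2 to the basis.

S(f_3,g_4): lcm = x^2y. S = 3/16y^2z - 113/64xy + 1/16y^2 - 45/64yz + 2x - 15/64y.
  reduce S modulo (f_1, f_2, f_3, g_4, g_5, g_6):
  remainder -9/4z^2 + 1/8y + 9z - 37/4 ≠ 0; add g_7 = -9/4z^2 + 1/8y + 9z - 37/4 to the basis.

The other S-polynomials (S(f_1,g_4), S(f_2,g_4), S(f_1,g_5), S(f_2,g_5), S(f_3,g_5), S(g_4,g_5), S(f_1,g_6), S(f_2,g_6), S(f_3,g_6), S(g_4,g_6), S(g_5,g_6), S(f_1,g_7), S(f_2,g_7), S(f_3,g_7), S(g_4,g_7), S(g_5,g_7), S(g_6,g_7)) all reduce to 0 modulo the current basis, so we have a Gröbner basis.
Inter-reduce: drop elements whose leading term is divisible by another's, tail-reduce, and make monic.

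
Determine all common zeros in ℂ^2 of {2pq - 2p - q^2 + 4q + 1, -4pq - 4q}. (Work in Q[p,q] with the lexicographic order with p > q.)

Compute a lex Gröbner basis by Buchberger's algorithm.
f_1 = 2pq - 2p - q^2 + 4q + 1, LT = pq.
f_2 = -4pq - 4q, LT = pq.

S(f_1,f_2): lcm = pq. S = -p - 1/2q^2 + q + 1/2.
  leading term p: no divisor's leading term divides it; move -p to the remainder.
  leading term q^2: no divisor's leading term divides it; move -1/2q^2 to the remainder.
  leading term q: no divisor's leading term divides it; move q to the remainder.
  leading term 1: no divisor's leading term divides it; move 1/2 to the remainder.
  remainder -p - 1/2q^2 + q + 1/2 ≠ 0; add h_3 = -p - 1/2q^2 + q + 1/2 to the basis.

S(f_1,h_3): lcm = pq. S = -p - 1/2q^3 + 1/2q^2 + 5/2q + 1/2.
  leading term p: subtract (1)·h_3 from -p - 1/2q^3 + 1/2q^2 + 5/2q + 1/2 → -1/2q^3 + q^2 + 3/2q
  leading term q^3: no divisor's leading term divides it; move -1/2q^3 to the remainder.
  leading term q^2: no divisor's leading term divides it; move q^2 to the remainder.
  leading term q: no divisor's leading term divides it; move 3/2q to the remainder.
  remainder -1/2q^3 + q^2 + 3/2q ≠ 0; add h_4 = -1/2q^3 + q^2 + 3/2q to the basis.

The other S-polynomials (S(f_2,h_3), S(f_1,h_4), S(f_2,h_4), S(h_3,h_4)) all reduce to 0 modulo the current basis, so we have a Gröbner basis.
Inter-reduce: drop elements whose leading term is divisible by another's, tail-reduce, and make monic.
Reduced Gröbner basis: {p + 1/2q^2 - q - 1/2, q^3 - 2q^2 - 3q}.

Elimination: the polynomial q^3 - 2q^2 - 3q lies in the elimination ideal for q, so q ∈ {-1, 0, 3}. For each such q, the remaining basis elements (now univariate) give the rest of the solution.
  q = -1: the earlier basis element becomes p + 1 = 0, giving p = -1 — point (-1, -1).
  q = 0: the earlier basis element becomes p - 1/2 = 0, giving p = 1/2 — point (1/2, 0).
  q = 3: the earlier basis element becomes p + 1 = 0, giving p = -1 — point (-1, 3).

{(-1, -1), (1/2, 0), (-1, 3)}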